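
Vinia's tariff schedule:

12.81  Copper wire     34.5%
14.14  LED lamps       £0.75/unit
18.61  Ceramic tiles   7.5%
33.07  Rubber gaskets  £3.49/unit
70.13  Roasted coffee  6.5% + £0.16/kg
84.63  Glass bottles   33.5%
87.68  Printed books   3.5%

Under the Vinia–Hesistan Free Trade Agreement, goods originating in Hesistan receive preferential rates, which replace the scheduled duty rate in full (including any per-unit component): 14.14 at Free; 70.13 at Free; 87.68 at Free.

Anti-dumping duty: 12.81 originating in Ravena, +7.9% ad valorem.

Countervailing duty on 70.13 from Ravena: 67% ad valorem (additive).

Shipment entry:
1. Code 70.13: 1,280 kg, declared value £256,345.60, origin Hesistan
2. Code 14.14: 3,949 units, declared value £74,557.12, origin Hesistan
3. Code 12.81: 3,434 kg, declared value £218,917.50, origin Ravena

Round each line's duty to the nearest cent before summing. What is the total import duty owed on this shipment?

Line 1 (70.13, Hesistan, 1,280 kg, £256,345.60):
Base rate for 70.13 is 6.5% + £0.16/kg.
Origin Hesistan qualifies under the Vinia–Hesistan agreement and 70.13 is covered: preferential rate Free applies instead.
The additional-duty order on 70.13 targets Ravena, not Hesistan; it does not apply.
Duty = £256,345.60 × 0% = £0.00.
Line 2 (14.14, Hesistan, 3,949 units, £74,557.12):
Base rate for 14.14 is £0.75/unit.
Origin Hesistan qualifies under the Vinia–Hesistan agreement and 14.14 is covered: preferential rate Free applies instead.
Duty = £74,557.12 × 0% = £0.00.
Line 3 (12.81, Ravena, 3,434 kg, £218,917.50):
Base rate for 12.81 is 34.5%.
Additional duty on 12.81 from Ravena: +7.9%. Applied ad valorem rate: 34.5% + 7.9% = 42.4%.
Duty = £218,917.50 × 42.4% = £92,821.02.
Total = £0.00 + £0.00 + £92,821.02 = £92,821.02.

£92,821.02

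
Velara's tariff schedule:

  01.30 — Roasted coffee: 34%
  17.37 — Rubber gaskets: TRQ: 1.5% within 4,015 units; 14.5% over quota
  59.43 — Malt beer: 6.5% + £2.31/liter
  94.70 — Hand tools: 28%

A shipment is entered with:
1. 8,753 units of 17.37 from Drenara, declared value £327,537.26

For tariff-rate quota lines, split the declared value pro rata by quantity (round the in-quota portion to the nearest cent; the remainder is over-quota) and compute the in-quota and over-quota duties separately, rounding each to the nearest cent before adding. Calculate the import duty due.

£27,961.53

Line 1 (17.37, Drenara, 8,753 units, £327,537.26):
Code 17.37 is under a tariff-rate quota (threshold 4,015 units). In-quota: 4,015 units at 1.5%; over-quota: 4,738 units at 14.5%.
Pro-rata value split: in-quota = £327,537.26 × 4,015/8,753 = £150,241.30; over-quota = £327,537.26 − £150,241.30 = £177,295.96.
In-quota duty = £150,241.30 × 1.5% = £2,253.62. Over-quota duty = £177,295.96 × 14.5% = £25,707.91.
Line duty = £2,253.62 + £25,707.91 = £27,961.53.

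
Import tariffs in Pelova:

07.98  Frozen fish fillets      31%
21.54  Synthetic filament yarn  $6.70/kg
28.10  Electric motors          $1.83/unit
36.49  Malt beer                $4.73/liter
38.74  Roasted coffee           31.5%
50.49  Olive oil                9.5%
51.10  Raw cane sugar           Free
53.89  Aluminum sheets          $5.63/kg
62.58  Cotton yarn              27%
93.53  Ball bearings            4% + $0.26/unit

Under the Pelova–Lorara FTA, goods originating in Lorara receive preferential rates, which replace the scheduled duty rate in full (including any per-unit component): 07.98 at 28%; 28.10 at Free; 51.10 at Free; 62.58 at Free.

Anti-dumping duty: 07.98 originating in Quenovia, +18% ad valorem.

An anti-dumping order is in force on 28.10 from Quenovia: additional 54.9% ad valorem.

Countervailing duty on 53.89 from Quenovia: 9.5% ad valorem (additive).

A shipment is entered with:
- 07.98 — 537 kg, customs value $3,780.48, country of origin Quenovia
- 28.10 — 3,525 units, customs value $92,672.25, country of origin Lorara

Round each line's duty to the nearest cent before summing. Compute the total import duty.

Line 1 (07.98, Quenovia, 537 kg, $3,780.48):
Base rate for 07.98 is 31%.
07.98 has an FTA preferential rate, but origin Quenovia is not Lorara; base rate stands.
Additional duty on 07.98 from Quenovia: +18%. Applied ad valorem rate: 31% + 18% = 49%.
Duty = $3,780.48 × 49% = $1,852.44.
Line 2 (28.10, Lorara, 3,525 units, $92,672.25):
Base rate for 28.10 is $1.83/unit.
Origin Lorara qualifies under the Pelova–Lorara agreement and 28.10 is covered: preferential rate Free applies instead.
The additional-duty order on 28.10 targets Quenovia, not Lorara; it does not apply.
Duty = $92,672.25 × 0% = $0.00.
Total = $1,852.44 + $0.00 = $1,852.44.

$1,852.44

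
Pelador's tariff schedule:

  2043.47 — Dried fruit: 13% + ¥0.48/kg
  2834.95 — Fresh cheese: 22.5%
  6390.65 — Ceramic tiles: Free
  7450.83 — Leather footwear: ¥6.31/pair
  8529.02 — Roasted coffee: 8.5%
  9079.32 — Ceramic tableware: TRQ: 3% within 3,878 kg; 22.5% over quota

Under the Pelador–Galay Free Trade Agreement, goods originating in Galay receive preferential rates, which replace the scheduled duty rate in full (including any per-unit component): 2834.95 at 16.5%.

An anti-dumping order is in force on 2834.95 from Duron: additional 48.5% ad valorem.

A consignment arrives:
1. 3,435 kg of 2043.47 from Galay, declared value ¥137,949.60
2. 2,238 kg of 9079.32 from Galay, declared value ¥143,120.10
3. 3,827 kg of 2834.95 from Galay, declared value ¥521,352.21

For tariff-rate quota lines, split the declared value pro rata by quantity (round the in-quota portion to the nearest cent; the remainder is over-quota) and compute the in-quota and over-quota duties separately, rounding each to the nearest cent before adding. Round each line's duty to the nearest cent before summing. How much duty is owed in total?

¥109,898.96

Line 1 (2043.47, Galay, 3,435 kg, ¥137,949.60):
Base rate for 2043.47 is 13% + ¥0.48/kg.
Origin Galay is the FTA partner but 2043.47 is not on the preference list; base rate stands.
Duty = ¥137,949.60 × 13% + 3,435 × ¥0.48 = ¥19,582.25.
Line 2 (9079.32, Galay, 2,238 kg, ¥143,120.10):
Code 9079.32 is under a tariff-rate quota (threshold 3,878 kg). Quantity 2,238 kg is within the quota, so the in-quota rate 3% applies to the full value.
Duty = ¥143,120.10 × 3% = ¥4,293.60.
Line 3 (2834.95, Galay, 3,827 kg, ¥521,352.21):
Base rate for 2834.95 is 22.5%.
Origin Galay qualifies under the Pelador–Galay agreement and 2834.95 is covered: preferential rate 16.5% applies instead.
The additional-duty order on 2834.95 targets Duron, not Galay; it does not apply.
Duty = ¥521,352.21 × 16.5% = ¥86,023.11.
Total = ¥19,582.25 + ¥4,293.60 + ¥86,023.11 = ¥109,898.96.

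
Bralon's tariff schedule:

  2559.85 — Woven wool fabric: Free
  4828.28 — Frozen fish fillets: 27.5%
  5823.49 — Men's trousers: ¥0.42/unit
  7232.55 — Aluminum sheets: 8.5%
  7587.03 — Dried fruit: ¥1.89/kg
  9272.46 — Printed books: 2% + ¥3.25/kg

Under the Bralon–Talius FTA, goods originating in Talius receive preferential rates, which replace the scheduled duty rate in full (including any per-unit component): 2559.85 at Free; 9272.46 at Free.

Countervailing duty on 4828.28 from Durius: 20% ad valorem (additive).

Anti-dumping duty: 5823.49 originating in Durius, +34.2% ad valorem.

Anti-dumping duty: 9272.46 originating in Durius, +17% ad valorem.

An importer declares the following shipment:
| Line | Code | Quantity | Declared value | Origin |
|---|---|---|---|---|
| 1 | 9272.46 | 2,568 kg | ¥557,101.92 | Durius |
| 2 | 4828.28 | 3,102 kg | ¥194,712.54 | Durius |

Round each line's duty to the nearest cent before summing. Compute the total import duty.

¥206,683.82

Line 1 (9272.46, Durius, 2,568 kg, ¥557,101.92):
Base rate for 9272.46 is 2% + ¥3.25/kg.
9272.46 has an FTA preferential rate, but origin Durius is not Talius; base rate stands.
Additional duty on 9272.46 from Durius: +17%. Applied ad valorem rate: 2% + 17% = 19%.
Duty = ¥557,101.92 × 19% + 2,568 × ¥3.25 = ¥114,195.36.
Line 2 (4828.28, Durius, 3,102 kg, ¥194,712.54):
Base rate for 4828.28 is 27.5%.
Additional duty on 4828.28 from Durius: +20%. Applied ad valorem rate: 27.5% + 20% = 47.5%.
Duty = ¥194,712.54 × 47.5% = ¥92,488.46.
Total = ¥114,195.36 + ¥92,488.46 = ¥206,683.82.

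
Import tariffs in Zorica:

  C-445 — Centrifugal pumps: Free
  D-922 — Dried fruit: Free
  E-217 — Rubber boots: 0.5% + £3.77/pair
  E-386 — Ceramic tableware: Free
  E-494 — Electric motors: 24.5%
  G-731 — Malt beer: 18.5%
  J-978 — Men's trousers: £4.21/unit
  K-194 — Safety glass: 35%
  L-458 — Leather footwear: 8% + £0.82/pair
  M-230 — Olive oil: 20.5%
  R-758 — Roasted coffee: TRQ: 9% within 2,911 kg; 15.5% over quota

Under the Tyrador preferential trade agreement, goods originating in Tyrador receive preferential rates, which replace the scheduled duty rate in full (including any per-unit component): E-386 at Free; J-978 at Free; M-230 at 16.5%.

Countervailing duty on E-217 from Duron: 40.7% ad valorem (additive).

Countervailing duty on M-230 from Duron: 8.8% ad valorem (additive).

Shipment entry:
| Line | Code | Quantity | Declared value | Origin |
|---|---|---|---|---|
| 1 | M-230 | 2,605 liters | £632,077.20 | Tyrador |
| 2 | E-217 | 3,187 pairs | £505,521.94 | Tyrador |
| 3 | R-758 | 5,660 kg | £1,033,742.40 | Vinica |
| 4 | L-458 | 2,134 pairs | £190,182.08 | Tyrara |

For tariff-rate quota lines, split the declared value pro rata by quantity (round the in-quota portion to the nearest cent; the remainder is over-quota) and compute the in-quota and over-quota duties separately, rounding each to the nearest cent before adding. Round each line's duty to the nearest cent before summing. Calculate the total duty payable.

£261,471.63

Line 1 (M-230, Tyrador, 2,605 liters, £632,077.20):
Base rate for M-230 is 20.5%.
Origin Tyrador qualifies under the Zorica–Tyrador agreement and M-230 is covered: preferential rate 16.5% applies instead.
The additional-duty order on M-230 targets Duron, not Tyrador; it does not apply.
Duty = £632,077.20 × 16.5% = £104,292.74.
Line 2 (E-217, Tyrador, 3,187 pairs, £505,521.94):
Base rate for E-217 is 0.5% + £3.77/pair.
Origin Tyrador is the FTA partner but E-217 is not on the preference list; base rate stands.
The additional-duty order on E-217 targets Duron, not Tyrador; it does not apply.
Duty = £505,521.94 × 0.5% + 3,187 × £3.77 = £14,542.60.
Line 3 (R-758, Vinica, 5,660 kg, £1,033,742.40):
Code R-758 is under a tariff-rate quota (threshold 2,911 kg). In-quota: 2,911 kg at 9%; over-quota: 2,749 kg at 15.5%.
Pro-rata value split: in-quota = £1,033,742.40 × 2,911/5,660 = £531,665.04; over-quota = £1,033,742.40 − £531,665.04 = £502,077.36.
In-quota duty = £531,665.04 × 9% = £47,849.85. Over-quota duty = £502,077.36 × 15.5% = £77,821.99.
Line duty = £47,849.85 + £77,821.99 = £125,671.84.
Line 4 (L-458, Tyrara, 2,134 pairs, £190,182.08):
Base rate for L-458 is 8% + £0.82/pair.
Duty = £190,182.08 × 8% + 2,134 × £0.82 = £16,964.45.
Total = £104,292.74 + £14,542.60 + £125,671.84 + £16,964.45 = £261,471.63.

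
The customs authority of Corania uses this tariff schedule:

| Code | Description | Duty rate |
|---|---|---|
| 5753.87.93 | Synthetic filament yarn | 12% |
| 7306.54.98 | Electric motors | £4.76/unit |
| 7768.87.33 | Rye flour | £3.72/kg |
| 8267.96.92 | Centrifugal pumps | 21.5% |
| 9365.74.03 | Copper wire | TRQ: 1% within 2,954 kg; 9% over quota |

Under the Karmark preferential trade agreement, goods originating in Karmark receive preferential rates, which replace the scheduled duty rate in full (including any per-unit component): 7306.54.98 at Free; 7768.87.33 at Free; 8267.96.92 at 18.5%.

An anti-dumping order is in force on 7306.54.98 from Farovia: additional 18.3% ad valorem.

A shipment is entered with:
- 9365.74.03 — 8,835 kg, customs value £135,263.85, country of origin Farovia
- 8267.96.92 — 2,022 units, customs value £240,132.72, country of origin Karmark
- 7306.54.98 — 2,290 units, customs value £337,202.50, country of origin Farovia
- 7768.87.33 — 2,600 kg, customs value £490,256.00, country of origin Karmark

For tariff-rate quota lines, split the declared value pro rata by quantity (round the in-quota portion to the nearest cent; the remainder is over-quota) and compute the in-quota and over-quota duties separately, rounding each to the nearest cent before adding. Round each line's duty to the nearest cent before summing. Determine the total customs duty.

£125,588.70

Line 1 (9365.74.03, Farovia, 8,835 kg, £135,263.85):
Code 9365.74.03 is under a tariff-rate quota (threshold 2,954 kg). In-quota: 2,954 kg at 1%; over-quota: 5,881 kg at 9%.
Pro-rata value split: in-quota = £135,263.85 × 2,954/8,835 = £45,225.74; over-quota = £135,263.85 − £45,225.74 = £90,038.11.
In-quota duty = £45,225.74 × 1% = £452.26. Over-quota duty = £90,038.11 × 9% = £8,103.43.
Line duty = £452.26 + £8,103.43 = £8,555.69.
Line 2 (8267.96.92, Karmark, 2,022 units, £240,132.72):
Base rate for 8267.96.92 is 21.5%.
Origin Karmark qualifies under the Corania–Karmark agreement and 8267.96.92 is covered: preferential rate 18.5% applies instead.
Duty = £240,132.72 × 18.5% = £44,424.55.
Line 3 (7306.54.98, Farovia, 2,290 units, £337,202.50):
Base rate for 7306.54.98 is £4.76/unit.
7306.54.98 has an FTA preferential rate, but origin Farovia is not Karmark; base rate stands.
Additional duty on 7306.54.98 from Farovia: +18.3% ad valorem. Applied ad valorem rate = 18.3%.
Duty = £337,202.50 × 18.3% + 2,290 × £4.76 = £72,608.46.
Line 4 (7768.87.33, Karmark, 2,600 kg, £490,256.00):
Base rate for 7768.87.33 is £3.72/kg.
Origin Karmark qualifies under the Corania–Karmark agreement and 7768.87.33 is covered: preferential rate Free applies instead.
Duty = £490,256.00 × 0% = £0.00.
Total = £8,555.69 + £44,424.55 + £72,608.46 + £0.00 = £125,588.70.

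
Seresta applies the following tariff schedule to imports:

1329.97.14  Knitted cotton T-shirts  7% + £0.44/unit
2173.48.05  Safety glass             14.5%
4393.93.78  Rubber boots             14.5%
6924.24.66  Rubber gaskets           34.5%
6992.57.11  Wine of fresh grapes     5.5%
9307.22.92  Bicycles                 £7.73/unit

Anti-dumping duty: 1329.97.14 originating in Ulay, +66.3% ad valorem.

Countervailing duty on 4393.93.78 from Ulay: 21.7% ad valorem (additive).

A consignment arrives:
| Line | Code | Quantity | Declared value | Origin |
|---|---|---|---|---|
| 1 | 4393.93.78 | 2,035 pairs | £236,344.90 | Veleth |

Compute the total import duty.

£34,270.01

Line 1 (4393.93.78, Veleth, 2,035 pairs, £236,344.90):
Base rate for 4393.93.78 is 14.5%.
The additional-duty order on 4393.93.78 targets Ulay, not Veleth; it does not apply.
Duty = £236,344.90 × 14.5% = £34,270.01.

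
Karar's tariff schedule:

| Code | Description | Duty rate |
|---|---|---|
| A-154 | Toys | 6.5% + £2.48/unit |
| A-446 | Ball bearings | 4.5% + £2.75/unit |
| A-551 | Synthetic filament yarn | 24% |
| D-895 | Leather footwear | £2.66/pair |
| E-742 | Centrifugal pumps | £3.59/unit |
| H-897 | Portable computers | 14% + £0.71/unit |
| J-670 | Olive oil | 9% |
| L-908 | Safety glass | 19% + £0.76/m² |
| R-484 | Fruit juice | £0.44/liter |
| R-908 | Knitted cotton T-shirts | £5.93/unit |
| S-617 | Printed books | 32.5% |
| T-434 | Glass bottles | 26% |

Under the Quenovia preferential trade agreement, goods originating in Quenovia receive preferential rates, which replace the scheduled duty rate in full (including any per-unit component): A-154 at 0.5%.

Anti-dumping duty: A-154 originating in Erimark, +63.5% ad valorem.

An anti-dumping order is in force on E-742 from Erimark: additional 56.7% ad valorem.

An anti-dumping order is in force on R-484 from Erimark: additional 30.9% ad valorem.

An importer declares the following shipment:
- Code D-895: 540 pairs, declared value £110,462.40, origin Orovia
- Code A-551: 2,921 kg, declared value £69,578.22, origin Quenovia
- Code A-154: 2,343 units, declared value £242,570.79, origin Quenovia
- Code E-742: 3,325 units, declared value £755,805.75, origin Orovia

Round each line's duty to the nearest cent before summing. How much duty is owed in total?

£31,284.77

Line 1 (D-895, Orovia, 540 pairs, £110,462.40):
Base rate for D-895 is £2.66/pair.
Duty = 540 × £2.66 = £1,436.40.
Line 2 (A-551, Quenovia, 2,921 kg, £69,578.22):
Base rate for A-551 is 24%.
Origin Quenovia is the FTA partner but A-551 is not on the preference list; base rate stands.
Duty = £69,578.22 × 24% = £16,698.77.
Line 3 (A-154, Quenovia, 2,343 units, £242,570.79):
Base rate for A-154 is 6.5% + £2.48/unit.
Origin Quenovia qualifies under the Karar–Quenovia agreement and A-154 is covered: preferential rate 0.5% applies instead.
The additional-duty order on A-154 targets Erimark, not Quenovia; it does not apply.
Duty = £242,570.79 × 0.5% = £1,212.85.
Line 4 (E-742, Orovia, 3,325 units, £755,805.75):
Base rate for E-742 is £3.59/unit.
The additional-duty order on E-742 targets Erimark, not Orovia; it does not apply.
Duty = 3,325 × £3.59 = £11,936.75.
Total = £1,436.40 + £16,698.77 + £1,212.85 + £11,936.75 = £31,284.77.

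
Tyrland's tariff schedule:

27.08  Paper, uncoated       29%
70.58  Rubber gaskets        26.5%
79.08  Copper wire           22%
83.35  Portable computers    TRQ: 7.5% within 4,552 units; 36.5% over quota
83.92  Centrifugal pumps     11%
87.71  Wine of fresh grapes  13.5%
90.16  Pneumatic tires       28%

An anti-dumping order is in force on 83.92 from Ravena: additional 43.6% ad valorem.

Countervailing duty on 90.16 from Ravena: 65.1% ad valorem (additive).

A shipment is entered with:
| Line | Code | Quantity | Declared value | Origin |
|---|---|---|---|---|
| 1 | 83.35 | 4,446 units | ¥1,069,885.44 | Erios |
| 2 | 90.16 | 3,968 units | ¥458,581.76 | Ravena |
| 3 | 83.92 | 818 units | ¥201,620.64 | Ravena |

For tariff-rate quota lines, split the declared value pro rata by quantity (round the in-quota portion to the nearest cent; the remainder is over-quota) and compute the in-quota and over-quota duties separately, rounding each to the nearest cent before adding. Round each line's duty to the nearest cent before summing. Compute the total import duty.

Line 1 (83.35, Erios, 4,446 units, ¥1,069,885.44):
Code 83.35 is under a tariff-rate quota (threshold 4,552 units). Quantity 4,446 units is within the quota, so the in-quota rate 7.5% applies to the full value.
Duty = ¥1,069,885.44 × 7.5% = ¥80,241.41.
Line 2 (90.16, Ravena, 3,968 units, ¥458,581.76):
Base rate for 90.16 is 28%.
Additional duty on 90.16 from Ravena: +65.1%. Applied ad valorem rate: 28% + 65.1% = 93.1%.
Duty = ¥458,581.76 × 93.1% = ¥426,939.62.
Line 3 (83.92, Ravena, 818 units, ¥201,620.64):
Base rate for 83.92 is 11%.
Additional duty on 83.92 from Ravena: +43.6%. Applied ad valorem rate: 11% + 43.6% = 54.6%.
Duty = ¥201,620.64 × 54.6% = ¥110,084.87.
Total = ¥80,241.41 + ¥426,939.62 + ¥110,084.87 = ¥617,265.90.

¥617,265.90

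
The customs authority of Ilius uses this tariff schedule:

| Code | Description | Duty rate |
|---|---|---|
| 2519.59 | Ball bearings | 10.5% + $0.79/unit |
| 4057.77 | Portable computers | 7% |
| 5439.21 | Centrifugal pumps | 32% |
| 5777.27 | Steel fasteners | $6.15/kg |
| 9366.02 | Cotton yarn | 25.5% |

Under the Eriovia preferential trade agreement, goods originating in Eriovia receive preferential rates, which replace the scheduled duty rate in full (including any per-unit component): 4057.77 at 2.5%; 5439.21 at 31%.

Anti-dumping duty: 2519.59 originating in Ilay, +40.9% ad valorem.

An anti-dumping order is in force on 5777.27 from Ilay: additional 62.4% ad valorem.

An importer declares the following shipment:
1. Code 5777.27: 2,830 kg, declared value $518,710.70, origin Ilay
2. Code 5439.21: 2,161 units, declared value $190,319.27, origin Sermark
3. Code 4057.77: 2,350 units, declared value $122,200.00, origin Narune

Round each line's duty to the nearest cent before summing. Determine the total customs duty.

$410,536.15

Line 1 (5777.27, Ilay, 2,830 kg, $518,710.70):
Base rate for 5777.27 is $6.15/kg.
Additional duty on 5777.27 from Ilay: +62.4% ad valorem. Applied ad valorem rate = 62.4%.
Duty = $518,710.70 × 62.4% + 2,830 × $6.15 = $341,079.98.
Line 2 (5439.21, Sermark, 2,161 units, $190,319.27):
Base rate for 5439.21 is 32%.
5439.21 has an FTA preferential rate, but origin Sermark is not Eriovia; base rate stands.
Duty = $190,319.27 × 32% = $60,902.17.
Line 3 (4057.77, Narune, 2,350 units, $122,200.00):
Base rate for 4057.77 is 7%.
4057.77 has an FTA preferential rate, but origin Narune is not Eriovia; base rate stands.
Duty = $122,200.00 × 7% = $8,554.00.
Total = $341,079.98 + $60,902.17 + $8,554.00 = $410,536.15.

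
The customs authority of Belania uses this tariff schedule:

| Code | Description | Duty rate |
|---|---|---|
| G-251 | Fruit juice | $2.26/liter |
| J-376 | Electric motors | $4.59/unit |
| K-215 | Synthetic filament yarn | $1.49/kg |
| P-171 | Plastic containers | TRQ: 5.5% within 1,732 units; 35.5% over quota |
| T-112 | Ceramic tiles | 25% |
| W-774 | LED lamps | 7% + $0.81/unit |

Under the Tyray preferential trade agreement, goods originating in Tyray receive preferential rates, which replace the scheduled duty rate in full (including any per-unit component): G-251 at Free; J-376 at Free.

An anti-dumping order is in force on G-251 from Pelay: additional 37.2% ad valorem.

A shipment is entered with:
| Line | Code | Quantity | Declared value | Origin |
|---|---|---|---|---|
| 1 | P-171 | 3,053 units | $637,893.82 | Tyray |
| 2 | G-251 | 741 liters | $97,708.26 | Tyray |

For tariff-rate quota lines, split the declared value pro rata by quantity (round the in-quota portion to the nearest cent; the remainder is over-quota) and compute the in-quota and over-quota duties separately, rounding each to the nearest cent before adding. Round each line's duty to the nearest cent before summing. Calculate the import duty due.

Line 1 (P-171, Tyray, 3,053 units, $637,893.82):
Code P-171 is under a tariff-rate quota (threshold 1,732 units). In-quota: 1,732 units at 5.5%; over-quota: 1,321 units at 35.5%.
Pro-rata value split: in-quota = $637,893.82 × 1,732/3,053 = $361,884.08; over-quota = $637,893.82 − $361,884.08 = $276,009.74.
In-quota duty = $361,884.08 × 5.5% = $19,903.62. Over-quota duty = $276,009.74 × 35.5% = $97,983.46.
Line duty = $19,903.62 + $97,983.46 = $117,887.08.
Line 2 (G-251, Tyray, 741 liters, $97,708.26):
Base rate for G-251 is $2.26/liter.
Origin Tyray qualifies under the Belania–Tyray agreement and G-251 is covered: preferential rate Free applies instead.
The additional-duty order on G-251 targets Pelay, not Tyray; it does not apply.
Duty = $97,708.26 × 0% = $0.00.
Total = $117,887.08 + $0.00 = $117,887.08.

$117,887.08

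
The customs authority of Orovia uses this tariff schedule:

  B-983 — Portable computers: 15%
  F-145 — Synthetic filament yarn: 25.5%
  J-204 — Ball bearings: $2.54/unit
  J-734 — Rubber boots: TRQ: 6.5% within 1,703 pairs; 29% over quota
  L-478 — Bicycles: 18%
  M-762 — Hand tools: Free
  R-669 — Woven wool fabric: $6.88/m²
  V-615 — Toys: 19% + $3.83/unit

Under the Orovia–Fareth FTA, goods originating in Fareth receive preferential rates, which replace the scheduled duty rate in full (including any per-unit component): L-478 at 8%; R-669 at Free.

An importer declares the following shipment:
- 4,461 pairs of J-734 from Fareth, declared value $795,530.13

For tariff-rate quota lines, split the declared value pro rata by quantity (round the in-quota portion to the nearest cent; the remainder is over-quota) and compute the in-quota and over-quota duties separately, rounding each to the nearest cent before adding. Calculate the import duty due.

$162,372.14

Line 1 (J-734, Fareth, 4,461 pairs, $795,530.13):
Code J-734 is under a tariff-rate quota (threshold 1,703 pairs). In-quota: 1,703 pairs at 6.5%; over-quota: 2,758 pairs at 29%.
Pro-rata value split: in-quota = $795,530.13 × 1,703/4,461 = $303,695.99; over-quota = $795,530.13 − $303,695.99 = $491,834.14.
In-quota duty = $303,695.99 × 6.5% = $19,740.24. Over-quota duty = $491,834.14 × 29% = $142,631.90.
Line duty = $19,740.24 + $142,631.90 = $162,372.14.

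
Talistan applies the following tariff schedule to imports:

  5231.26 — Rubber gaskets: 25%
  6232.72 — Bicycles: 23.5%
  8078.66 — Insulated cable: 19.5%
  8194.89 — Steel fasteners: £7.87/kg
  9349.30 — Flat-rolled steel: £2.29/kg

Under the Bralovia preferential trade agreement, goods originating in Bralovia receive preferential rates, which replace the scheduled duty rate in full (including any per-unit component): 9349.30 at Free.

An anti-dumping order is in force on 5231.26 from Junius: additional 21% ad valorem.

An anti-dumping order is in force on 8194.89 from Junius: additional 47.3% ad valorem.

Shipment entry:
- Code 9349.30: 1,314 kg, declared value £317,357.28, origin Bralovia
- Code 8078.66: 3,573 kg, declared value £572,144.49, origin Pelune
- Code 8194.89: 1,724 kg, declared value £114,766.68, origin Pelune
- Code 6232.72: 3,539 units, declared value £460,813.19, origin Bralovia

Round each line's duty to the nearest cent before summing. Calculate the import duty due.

£233,427.16

Line 1 (9349.30, Bralovia, 1,314 kg, £317,357.28):
Base rate for 9349.30 is £2.29/kg.
Origin Bralovia qualifies under the Talistan–Bralovia agreement and 9349.30 is covered: preferential rate Free applies instead.
Duty = £317,357.28 × 0% = £0.00.
Line 2 (8078.66, Pelune, 3,573 kg, £572,144.49):
Base rate for 8078.66 is 19.5%.
Duty = £572,144.49 × 19.5% = £111,568.18.
Line 3 (8194.89, Pelune, 1,724 kg, £114,766.68):
Base rate for 8194.89 is £7.87/kg.
The additional-duty order on 8194.89 targets Junius, not Pelune; it does not apply.
Duty = 1,724 × £7.87 = £13,567.88.
Line 4 (6232.72, Bralovia, 3,539 units, £460,813.19):
Base rate for 6232.72 is 23.5%.
Origin Bralovia is the FTA partner but 6232.72 is not on the preference list; base rate stands.
Duty = £460,813.19 × 23.5% = £108,291.10.
Total = £0.00 + £111,568.18 + £13,567.88 + £108,291.10 = £233,427.16.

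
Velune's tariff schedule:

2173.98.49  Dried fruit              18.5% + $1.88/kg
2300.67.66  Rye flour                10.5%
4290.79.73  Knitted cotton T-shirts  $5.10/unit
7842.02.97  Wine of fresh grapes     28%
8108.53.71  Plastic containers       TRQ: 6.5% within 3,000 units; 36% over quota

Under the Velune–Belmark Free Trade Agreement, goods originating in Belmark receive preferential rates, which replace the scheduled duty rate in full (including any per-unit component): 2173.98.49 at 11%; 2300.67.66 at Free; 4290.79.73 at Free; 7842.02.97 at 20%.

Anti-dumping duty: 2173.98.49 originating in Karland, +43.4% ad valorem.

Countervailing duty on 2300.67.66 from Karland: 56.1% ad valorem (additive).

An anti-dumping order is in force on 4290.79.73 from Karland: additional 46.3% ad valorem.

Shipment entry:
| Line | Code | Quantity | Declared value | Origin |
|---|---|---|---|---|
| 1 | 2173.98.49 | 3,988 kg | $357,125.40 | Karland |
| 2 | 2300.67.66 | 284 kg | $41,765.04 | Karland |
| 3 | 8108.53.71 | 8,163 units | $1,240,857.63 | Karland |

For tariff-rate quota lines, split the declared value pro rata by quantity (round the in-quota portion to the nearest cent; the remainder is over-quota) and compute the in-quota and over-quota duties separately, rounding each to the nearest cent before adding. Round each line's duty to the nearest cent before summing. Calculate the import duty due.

Line 1 (2173.98.49, Karland, 3,988 kg, $357,125.40):
Base rate for 2173.98.49 is 18.5% + $1.88/kg.
2173.98.49 has an FTA preferential rate, but origin Karland is not Belmark; base rate stands.
Additional duty on 2173.98.49 from Karland: +43.4%. Applied ad valorem rate: 18.5% + 43.4% = 61.9%.
Duty = $357,125.40 × 61.9% + 3,988 × $1.88 = $228,558.06.
Line 2 (2300.67.66, Karland, 284 kg, $41,765.04):
Base rate for 2300.67.66 is 10.5%.
2300.67.66 has an FTA preferential rate, but origin Karland is not Belmark; base rate stands.
Additional duty on 2300.67.66 from Karland: +56.1%. Applied ad valorem rate: 10.5% + 56.1% = 66.6%.
Duty = $41,765.04 × 66.6% = $27,815.52.
Line 3 (8108.53.71, Karland, 8,163 units, $1,240,857.63):
Code 8108.53.71 is under a tariff-rate quota (threshold 3,000 units). In-quota: 3,000 units at 6.5%; over-quota: 5,163 units at 36%.
Pro-rata value split: in-quota = $1,240,857.63 × 3,000/8,163 = $456,030.00; over-quota = $1,240,857.63 − $456,030.00 = $784,827.63.
In-quota duty = $456,030.00 × 6.5% = $29,641.95. Over-quota duty = $784,827.63 × 36% = $282,537.95.
Line duty = $29,641.95 + $282,537.95 = $312,179.90.
Total = $228,558.06 + $27,815.52 + $312,179.90 = $568,553.48.

$568,553.48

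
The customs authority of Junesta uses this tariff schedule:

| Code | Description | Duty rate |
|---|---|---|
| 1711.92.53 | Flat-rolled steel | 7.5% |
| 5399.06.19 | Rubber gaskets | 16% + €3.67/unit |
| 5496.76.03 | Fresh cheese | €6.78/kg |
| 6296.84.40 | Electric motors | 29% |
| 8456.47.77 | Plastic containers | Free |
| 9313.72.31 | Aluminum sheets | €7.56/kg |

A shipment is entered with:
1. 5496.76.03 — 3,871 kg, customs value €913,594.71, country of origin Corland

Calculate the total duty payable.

€26,245.38

Line 1 (5496.76.03, Corland, 3,871 kg, €913,594.71):
Base rate for 5496.76.03 is €6.78/kg.
Duty = 3,871 × €6.78 = €26,245.38.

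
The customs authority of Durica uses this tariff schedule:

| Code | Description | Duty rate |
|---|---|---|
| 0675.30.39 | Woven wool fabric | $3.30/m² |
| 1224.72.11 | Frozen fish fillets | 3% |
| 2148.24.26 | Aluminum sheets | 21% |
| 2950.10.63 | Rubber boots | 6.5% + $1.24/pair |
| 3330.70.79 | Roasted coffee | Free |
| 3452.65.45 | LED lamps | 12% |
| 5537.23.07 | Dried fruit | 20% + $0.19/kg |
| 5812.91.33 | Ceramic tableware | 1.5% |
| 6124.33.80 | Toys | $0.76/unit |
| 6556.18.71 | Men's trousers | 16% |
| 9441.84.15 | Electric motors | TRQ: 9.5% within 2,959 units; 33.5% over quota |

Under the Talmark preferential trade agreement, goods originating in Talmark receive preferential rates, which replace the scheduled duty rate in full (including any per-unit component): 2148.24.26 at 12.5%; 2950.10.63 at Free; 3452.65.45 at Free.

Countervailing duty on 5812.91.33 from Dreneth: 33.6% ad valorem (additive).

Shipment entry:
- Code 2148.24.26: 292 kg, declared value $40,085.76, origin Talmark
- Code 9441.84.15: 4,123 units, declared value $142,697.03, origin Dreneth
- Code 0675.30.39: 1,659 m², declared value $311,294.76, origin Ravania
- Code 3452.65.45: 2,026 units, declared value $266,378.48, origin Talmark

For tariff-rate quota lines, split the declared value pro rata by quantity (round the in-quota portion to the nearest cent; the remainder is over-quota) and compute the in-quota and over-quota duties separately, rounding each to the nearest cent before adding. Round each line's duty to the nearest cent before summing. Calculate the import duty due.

Line 1 (2148.24.26, Talmark, 292 kg, $40,085.76):
Base rate for 2148.24.26 is 21%.
Origin Talmark qualifies under the Durica–Talmark agreement and 2148.24.26 is covered: preferential rate 12.5% applies instead.
Duty = $40,085.76 × 12.5% = $5,010.72.
Line 2 (9441.84.15, Dreneth, 4,123 units, $142,697.03):
Code 9441.84.15 is under a tariff-rate quota (threshold 2,959 units). In-quota: 2,959 units at 9.5%; over-quota: 1,164 units at 33.5%.
Pro-rata value split: in-quota = $142,697.03 × 2,959/4,123 = $102,410.99; over-quota = $142,697.03 − $102,410.99 = $40,286.04.
In-quota duty = $102,410.99 × 9.5% = $9,729.04. Over-quota duty = $40,286.04 × 33.5% = $13,495.82.
Line duty = $9,729.04 + $13,495.82 = $23,224.86.
Line 3 (0675.30.39, Ravania, 1,659 m², $311,294.76):
Base rate for 0675.30.39 is $3.30/m².
Duty = 1,659 × $3.30 = $5,474.70.
Line 4 (3452.65.45, Talmark, 2,026 units, $266,378.48):
Base rate for 3452.65.45 is 12%.
Origin Talmark qualifies under the Durica–Talmark agreement and 3452.65.45 is covered: preferential rate Free applies instead.
Duty = $266,378.48 × 0% = $0.00.
Total = $5,010.72 + $23,224.86 + $5,474.70 + $0.00 = $33,710.28.

$33,710.28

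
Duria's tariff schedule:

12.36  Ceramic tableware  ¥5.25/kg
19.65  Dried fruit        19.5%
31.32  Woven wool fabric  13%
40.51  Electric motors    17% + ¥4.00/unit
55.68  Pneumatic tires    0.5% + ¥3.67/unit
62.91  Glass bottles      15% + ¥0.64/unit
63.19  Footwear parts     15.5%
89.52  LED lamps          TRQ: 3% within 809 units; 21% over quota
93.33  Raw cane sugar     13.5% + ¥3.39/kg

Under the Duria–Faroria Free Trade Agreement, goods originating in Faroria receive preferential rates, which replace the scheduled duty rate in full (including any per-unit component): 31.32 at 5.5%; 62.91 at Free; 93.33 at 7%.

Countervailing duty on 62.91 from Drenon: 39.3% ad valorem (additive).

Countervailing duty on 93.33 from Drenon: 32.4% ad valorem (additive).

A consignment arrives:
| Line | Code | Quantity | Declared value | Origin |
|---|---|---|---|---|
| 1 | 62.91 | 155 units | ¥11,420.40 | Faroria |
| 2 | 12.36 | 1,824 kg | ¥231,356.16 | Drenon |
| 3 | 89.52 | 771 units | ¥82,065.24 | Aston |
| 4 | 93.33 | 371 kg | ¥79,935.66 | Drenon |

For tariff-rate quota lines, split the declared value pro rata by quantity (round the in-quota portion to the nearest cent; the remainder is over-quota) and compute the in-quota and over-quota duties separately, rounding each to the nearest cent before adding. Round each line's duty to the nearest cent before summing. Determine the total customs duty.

Line 1 (62.91, Faroria, 155 units, ¥11,420.40):
Base rate for 62.91 is 15% + ¥0.64/unit.
Origin Faroria qualifies under the Duria–Faroria agreement and 62.91 is covered: preferential rate Free applies instead.
The additional-duty order on 62.91 targets Drenon, not Faroria; it does not apply.
Duty = ¥11,420.40 × 0% = ¥0.00.
Line 2 (12.36, Drenon, 1,824 kg, ¥231,356.16):
Base rate for 12.36 is ¥5.25/kg.
Duty = 1,824 × ¥5.25 = ¥9,576.00.
Line 3 (89.52, Aston, 771 units, ¥82,065.24):
Code 89.52 is under a tariff-rate quota (threshold 809 units). Quantity 771 units is within the quota, so the in-quota rate 3% applies to the full value.
Duty = ¥82,065.24 × 3% = ¥2,461.96.
Line 4 (93.33, Drenon, 371 kg, ¥79,935.66):
Base rate for 93.33 is 13.5% + ¥3.39/kg.
93.33 has an FTA preferential rate, but origin Drenon is not Faroria; base rate stands.
Additional duty on 93.33 from Drenon: +32.4%. Applied ad valorem rate: 13.5% + 32.4% = 45.9%.
Duty = ¥79,935.66 × 45.9% + 371 × ¥3.39 = ¥37,948.16.
Total = ¥0.00 + ¥9,576.00 + ¥2,461.96 + ¥37,948.16 = ¥49,986.12.

¥49,986.12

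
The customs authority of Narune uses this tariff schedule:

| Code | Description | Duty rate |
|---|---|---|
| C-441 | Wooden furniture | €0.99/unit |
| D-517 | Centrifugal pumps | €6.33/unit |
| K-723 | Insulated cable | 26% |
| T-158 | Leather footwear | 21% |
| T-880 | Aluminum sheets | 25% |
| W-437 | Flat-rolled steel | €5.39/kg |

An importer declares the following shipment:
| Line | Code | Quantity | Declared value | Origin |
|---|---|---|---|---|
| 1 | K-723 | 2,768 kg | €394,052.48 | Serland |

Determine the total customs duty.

€102,453.64

Line 1 (K-723, Serland, 2,768 kg, €394,052.48):
Base rate for K-723 is 26%.
Duty = €394,052.48 × 26% = €102,453.64.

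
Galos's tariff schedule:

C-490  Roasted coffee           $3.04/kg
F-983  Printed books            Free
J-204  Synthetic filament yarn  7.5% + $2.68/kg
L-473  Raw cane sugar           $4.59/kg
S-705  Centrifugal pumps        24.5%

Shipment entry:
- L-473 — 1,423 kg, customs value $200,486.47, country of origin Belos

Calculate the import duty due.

Line 1 (L-473, Belos, 1,423 kg, $200,486.47):
Base rate for L-473 is $4.59/kg.
Duty = 1,423 × $4.59 = $6,531.57.

$6,531.57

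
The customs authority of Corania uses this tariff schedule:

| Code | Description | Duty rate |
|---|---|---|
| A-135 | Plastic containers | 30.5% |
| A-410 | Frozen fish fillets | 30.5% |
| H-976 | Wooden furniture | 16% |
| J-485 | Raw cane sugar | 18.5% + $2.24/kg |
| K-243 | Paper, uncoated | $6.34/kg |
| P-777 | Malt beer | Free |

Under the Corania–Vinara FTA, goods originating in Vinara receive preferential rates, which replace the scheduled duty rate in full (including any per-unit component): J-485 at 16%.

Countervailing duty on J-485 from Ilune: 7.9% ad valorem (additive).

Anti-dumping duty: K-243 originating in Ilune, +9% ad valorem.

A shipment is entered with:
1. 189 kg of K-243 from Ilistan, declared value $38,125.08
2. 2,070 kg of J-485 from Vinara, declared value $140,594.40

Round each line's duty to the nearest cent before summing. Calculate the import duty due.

Line 1 (K-243, Ilistan, 189 kg, $38,125.08):
Base rate for K-243 is $6.34/kg.
The additional-duty order on K-243 targets Ilune, not Ilistan; it does not apply.
Duty = 189 × $6.34 = $1,198.26.
Line 2 (J-485, Vinara, 2,070 kg, $140,594.40):
Base rate for J-485 is 18.5% + $2.24/kg.
Origin Vinara qualifies under the Corania–Vinara agreement and J-485 is covered: preferential rate 16% applies instead.
The additional-duty order on J-485 targets Ilune, not Vinara; it does not apply.
Duty = $140,594.40 × 16% = $22,495.10.
Total = $1,198.26 + $22,495.10 = $23,693.36.

$23,693.36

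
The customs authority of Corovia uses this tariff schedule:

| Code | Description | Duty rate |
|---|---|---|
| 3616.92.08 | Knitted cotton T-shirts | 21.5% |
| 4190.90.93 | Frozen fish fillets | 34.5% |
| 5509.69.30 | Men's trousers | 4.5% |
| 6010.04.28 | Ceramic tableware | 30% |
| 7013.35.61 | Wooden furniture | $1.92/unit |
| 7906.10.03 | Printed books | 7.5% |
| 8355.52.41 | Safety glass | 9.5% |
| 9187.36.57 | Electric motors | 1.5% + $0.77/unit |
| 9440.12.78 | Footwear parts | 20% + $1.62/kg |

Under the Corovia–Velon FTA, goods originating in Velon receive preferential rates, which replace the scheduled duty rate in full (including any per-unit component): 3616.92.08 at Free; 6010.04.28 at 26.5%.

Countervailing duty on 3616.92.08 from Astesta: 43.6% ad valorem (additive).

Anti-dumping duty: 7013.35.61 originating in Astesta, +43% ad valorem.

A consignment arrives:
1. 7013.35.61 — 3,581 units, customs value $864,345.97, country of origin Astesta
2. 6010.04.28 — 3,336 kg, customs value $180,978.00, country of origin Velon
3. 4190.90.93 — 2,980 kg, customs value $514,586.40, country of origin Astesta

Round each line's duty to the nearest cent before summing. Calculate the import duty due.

$604,035.77

Line 1 (7013.35.61, Astesta, 3,581 units, $864,345.97):
Base rate for 7013.35.61 is $1.92/unit.
Additional duty on 7013.35.61 from Astesta: +43% ad valorem. Applied ad valorem rate = 43%.
Duty = $864,345.97 × 43% + 3,581 × $1.92 = $378,544.29.
Line 2 (6010.04.28, Velon, 3,336 kg, $180,978.00):
Base rate for 6010.04.28 is 30%.
Origin Velon qualifies under the Corovia–Velon agreement and 6010.04.28 is covered: preferential rate 26.5% applies instead.
Duty = $180,978.00 × 26.5% = $47,959.17.
Line 3 (4190.90.93, Astesta, 2,980 kg, $514,586.40):
Base rate for 4190.90.93 is 34.5%.
Duty = $514,586.40 × 34.5% = $177,532.31.
Total = $378,544.29 + $47,959.17 + $177,532.31 = $604,035.77.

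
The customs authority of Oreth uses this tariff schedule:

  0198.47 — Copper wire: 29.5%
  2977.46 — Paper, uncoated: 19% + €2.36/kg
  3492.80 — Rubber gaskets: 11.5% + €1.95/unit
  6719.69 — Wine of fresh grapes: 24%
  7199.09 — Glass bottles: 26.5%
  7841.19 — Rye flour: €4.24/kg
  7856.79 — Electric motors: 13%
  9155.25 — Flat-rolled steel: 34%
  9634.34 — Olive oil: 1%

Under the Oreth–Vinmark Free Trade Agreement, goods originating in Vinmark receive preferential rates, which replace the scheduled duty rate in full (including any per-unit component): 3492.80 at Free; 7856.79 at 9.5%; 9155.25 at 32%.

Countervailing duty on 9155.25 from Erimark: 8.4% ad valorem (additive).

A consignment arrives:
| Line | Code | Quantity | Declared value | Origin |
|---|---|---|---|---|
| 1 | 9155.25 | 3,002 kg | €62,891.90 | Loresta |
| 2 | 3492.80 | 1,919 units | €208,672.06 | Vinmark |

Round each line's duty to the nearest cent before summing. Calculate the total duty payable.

Line 1 (9155.25, Loresta, 3,002 kg, €62,891.90):
Base rate for 9155.25 is 34%.
9155.25 has an FTA preferential rate, but origin Loresta is not Vinmark; base rate stands.
The additional-duty order on 9155.25 targets Erimark, not Loresta; it does not apply.
Duty = €62,891.90 × 34% = €21,383.25.
Line 2 (3492.80, Vinmark, 1,919 units, €208,672.06):
Base rate for 3492.80 is 11.5% + €1.95/unit.
Origin Vinmark qualifies under the Oreth–Vinmark agreement and 3492.80 is covered: preferential rate Free applies instead.
Duty = €208,672.06 × 0% = €0.00.
Total = €21,383.25 + €0.00 = €21,383.25.

€21,383.25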